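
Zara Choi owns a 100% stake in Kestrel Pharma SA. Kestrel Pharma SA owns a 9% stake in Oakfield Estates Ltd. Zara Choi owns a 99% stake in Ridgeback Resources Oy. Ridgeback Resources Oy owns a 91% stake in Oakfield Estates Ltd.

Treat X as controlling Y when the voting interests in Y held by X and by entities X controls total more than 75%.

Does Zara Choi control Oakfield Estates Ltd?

Yes

Zara holds 100% of Kestrel, so Zara controls Kestrel.
Zara holds 99% of Ridgeback, so Zara controls Ridgeback.
Kestrel and Ridgeback together hold 9% + 91% = 100% of Oakfield, so Zara controls Oakfield.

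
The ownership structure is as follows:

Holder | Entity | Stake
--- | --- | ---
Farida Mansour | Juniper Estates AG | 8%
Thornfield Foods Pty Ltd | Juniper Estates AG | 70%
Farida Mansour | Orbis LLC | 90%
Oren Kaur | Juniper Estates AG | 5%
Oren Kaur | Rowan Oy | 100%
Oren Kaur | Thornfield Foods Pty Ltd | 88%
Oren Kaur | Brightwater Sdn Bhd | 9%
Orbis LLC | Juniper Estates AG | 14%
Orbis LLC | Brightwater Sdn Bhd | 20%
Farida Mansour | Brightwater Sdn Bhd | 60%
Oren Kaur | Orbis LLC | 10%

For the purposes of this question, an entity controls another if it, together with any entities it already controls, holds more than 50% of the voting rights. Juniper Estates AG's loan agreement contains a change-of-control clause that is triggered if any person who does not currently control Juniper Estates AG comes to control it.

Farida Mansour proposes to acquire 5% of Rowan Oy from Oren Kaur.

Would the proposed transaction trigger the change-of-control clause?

No

The purchase adds only to Farida's holdings (Oren's stake shrinks), so Farida is the only person who could newly come to control Juniper.
Farida holds 90% of Orbis, so Farida controls Orbis.
Orbis and Farida together hold 20% + 60% = 80% of Brightwater, so Farida controls Brightwater.
In Juniper, Farida's side holds only 14% + 8% = 22%, not > 50%.
So before the transaction, Farida does not control Juniper.
After the purchase, Farida holds 5% of Rowan directly, and Oren's stake falls to 95%.
Farida's side now holds 5% of Rowan, not > 50%, so Farida still does not control Rowan.
After the transaction, Farida's side holds 14% + 8% = 22% of Juniper, not > 50%, so Farida still does not control Juniper.
No new person acquires control, so the clause is not triggered.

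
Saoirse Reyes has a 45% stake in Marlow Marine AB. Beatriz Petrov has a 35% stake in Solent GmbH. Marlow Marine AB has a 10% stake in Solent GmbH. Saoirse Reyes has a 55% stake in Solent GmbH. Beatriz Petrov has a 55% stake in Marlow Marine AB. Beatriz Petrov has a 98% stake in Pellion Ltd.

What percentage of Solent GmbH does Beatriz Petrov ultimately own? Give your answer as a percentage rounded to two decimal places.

40.50%

Beatriz reaches Solent along 2 paths.
Via Marlow: 55% × 10% = 5.5%.
Direct stake: 35% = 35%.
Total: 5.5% + 35% = 40.5%.
Rounded: 40.50%.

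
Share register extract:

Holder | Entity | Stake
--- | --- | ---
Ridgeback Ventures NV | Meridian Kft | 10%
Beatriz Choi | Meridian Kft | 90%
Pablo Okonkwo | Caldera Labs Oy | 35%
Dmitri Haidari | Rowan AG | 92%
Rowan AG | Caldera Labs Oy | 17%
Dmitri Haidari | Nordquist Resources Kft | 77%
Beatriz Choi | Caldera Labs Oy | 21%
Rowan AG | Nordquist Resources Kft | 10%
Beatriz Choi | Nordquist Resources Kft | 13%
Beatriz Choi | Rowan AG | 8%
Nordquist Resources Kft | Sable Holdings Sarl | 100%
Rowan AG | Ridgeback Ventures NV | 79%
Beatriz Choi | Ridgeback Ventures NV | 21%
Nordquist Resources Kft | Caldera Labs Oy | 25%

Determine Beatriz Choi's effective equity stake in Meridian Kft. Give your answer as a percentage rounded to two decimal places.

92.73%

Beatriz reaches Meridian along 3 paths.
Direct stake: 90% = 90%.
Via Rowan → Ridgeback: 8% × 79% × 10% = 0.632%.
Via Ridgeback: 21% × 10% = 2.1%.
Total: 90% + 0.632% + 2.1% = 92.732%.
Rounded: 92.73%.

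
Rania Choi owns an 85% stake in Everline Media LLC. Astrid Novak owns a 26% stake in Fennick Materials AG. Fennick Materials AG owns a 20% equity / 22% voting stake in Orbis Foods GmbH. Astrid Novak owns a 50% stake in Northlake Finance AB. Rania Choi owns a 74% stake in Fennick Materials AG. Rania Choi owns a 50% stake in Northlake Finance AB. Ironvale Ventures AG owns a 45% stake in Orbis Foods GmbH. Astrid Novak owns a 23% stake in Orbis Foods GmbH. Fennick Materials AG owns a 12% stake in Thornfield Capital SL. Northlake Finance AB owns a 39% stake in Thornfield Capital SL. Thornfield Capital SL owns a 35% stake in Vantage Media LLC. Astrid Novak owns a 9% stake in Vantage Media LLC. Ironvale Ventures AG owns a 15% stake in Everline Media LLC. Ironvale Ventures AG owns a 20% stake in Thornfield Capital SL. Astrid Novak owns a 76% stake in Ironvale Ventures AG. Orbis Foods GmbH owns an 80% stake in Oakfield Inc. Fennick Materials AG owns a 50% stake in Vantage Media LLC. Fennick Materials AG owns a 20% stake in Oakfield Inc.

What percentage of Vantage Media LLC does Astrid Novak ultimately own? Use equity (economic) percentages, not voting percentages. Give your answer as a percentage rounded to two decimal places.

35.24%

Astrid reaches Vantage along 5 paths.
Via Fennick → Thornfield: 26% × 12% × 35% = 1.092%.
Via Northlake → Thornfield: 50% × 39% × 35% = 6.825%.
Via Ironvale → Thornfield: 76% × 20% × 35% = 5.32%.
Via Fennick: 26% × 50% = 13%.
Direct stake: 9% = 9%.
Total: 1.092% + 6.825% + 5.32% + 13% + 9% = 35.237%.
Rounded: 35.24%.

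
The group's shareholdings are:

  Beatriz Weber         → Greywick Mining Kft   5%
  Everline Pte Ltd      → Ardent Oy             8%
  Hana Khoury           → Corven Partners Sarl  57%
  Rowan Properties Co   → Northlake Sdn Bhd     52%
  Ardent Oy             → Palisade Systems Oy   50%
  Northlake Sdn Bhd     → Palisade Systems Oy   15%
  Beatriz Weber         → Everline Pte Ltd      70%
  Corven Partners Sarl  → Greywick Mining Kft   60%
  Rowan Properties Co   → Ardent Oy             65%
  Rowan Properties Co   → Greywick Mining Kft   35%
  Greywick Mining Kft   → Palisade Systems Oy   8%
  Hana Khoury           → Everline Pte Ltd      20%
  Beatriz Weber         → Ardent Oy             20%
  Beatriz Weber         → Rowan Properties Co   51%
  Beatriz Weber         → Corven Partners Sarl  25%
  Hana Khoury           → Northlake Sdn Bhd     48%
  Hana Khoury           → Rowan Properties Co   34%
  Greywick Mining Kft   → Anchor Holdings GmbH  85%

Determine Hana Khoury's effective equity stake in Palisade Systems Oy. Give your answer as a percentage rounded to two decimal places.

25.39%

Hana reaches Palisade along 6 paths.
Via Rowan → Greywick: 34% × 35% × 8% = 0.952%.
Via Corven → Greywick: 57% × 60% × 8% = 2.736%.
Via Rowan → Ardent: 34% × 65% × 50% = 11.05%.
Via Everline → Ardent: 20% × 8% × 50% = 0.8%.
Via Rowan → Northlake: 34% × 52% × 15% = 2.652%.
Via Northlake: 48% × 15% = 7.2%.
Total: 0.952% + 2.736% + 11.05% + 0.8% + 2.652% + 7.2% = 25.39%.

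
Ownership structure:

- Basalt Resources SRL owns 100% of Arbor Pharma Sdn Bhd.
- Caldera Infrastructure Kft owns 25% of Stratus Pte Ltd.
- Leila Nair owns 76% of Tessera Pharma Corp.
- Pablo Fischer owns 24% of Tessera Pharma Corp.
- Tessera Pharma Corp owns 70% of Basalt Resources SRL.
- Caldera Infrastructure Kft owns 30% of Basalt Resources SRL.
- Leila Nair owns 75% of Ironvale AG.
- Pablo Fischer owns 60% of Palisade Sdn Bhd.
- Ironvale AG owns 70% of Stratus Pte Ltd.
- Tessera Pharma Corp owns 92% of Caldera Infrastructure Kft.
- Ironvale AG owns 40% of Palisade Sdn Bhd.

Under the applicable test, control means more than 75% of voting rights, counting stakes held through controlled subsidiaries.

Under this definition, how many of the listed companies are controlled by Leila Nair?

4

Leila holds 76% of Tessera, so Leila controls Tessera.
Tessera holds 92% of Caldera, so Leila controls Caldera.
Tessera and Caldera together hold 70% + 30% = 100% of Basalt, so Leila controls Basalt.
Basalt holds 100% of Arbor, so Leila controls Arbor.
No other company's threshold is met.
Leila controls 4 companies.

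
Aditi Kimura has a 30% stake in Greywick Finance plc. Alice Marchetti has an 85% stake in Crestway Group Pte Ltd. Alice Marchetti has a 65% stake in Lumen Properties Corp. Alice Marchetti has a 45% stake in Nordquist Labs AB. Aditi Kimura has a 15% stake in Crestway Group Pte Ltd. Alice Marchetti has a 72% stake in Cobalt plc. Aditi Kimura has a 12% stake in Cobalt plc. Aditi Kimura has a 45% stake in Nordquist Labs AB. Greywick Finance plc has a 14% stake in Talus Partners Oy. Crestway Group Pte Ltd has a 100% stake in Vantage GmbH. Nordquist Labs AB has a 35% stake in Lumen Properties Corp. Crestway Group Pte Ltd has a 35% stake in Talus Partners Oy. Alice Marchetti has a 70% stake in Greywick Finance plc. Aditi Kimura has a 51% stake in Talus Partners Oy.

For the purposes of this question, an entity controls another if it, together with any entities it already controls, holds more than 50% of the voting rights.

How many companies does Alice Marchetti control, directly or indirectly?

Alice holds 70% of Greywick, so Alice controls Greywick.
Alice holds 85% of Crestway, so Alice controls Crestway.
Alice holds 72% of Cobalt, so Alice controls Cobalt.
Crestway holds 100% of Vantage, so Alice controls Vantage.
Alice holds 65% of Lumen, so Alice controls Lumen.
No other company's threshold is met.
Alice controls 5 companies.

5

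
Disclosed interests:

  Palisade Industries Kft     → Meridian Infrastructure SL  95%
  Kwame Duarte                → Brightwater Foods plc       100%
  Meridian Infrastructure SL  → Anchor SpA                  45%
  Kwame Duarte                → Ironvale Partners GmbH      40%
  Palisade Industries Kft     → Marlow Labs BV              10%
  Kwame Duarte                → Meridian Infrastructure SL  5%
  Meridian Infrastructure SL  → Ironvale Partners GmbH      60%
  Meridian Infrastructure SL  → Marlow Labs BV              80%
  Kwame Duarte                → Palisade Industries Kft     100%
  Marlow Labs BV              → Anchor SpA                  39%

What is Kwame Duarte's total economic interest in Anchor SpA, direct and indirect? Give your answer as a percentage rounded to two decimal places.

80.10%

Kwame reaches Anchor along 5 paths.
Via Palisade → Meridian: 100% × 95% × 45% = 42.75%.
Via Meridian: 5% × 45% = 2.25%.
Via Palisade → Marlow: 100% × 10% × 39% = 3.9%.
Via Palisade → Meridian → Marlow: 100% × 95% × 80% × 39% = 29.64%.
Via Meridian → Marlow: 5% × 80% × 39% = 1.56%.
Total: 42.75% + 2.25% + 3.9% + 29.64% + 1.56% = 80.1%.
Rounded: 80.10%.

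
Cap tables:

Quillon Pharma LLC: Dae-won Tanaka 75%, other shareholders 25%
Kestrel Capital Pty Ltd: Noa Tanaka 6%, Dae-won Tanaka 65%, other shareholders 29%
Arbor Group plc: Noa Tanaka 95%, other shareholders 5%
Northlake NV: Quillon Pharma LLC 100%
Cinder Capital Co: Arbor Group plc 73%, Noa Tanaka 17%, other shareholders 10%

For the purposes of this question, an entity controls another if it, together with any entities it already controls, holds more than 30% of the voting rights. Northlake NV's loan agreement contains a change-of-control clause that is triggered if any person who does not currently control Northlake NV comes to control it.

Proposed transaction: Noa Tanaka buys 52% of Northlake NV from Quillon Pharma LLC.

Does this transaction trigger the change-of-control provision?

The purchase adds only to Noa's holdings (Quillon's stake shrinks), so Noa is the only person who could newly come to control Northlake.
Noa holds 95% of Arbor, so Noa controls Arbor.
Arbor and Noa together hold 73% + 17% = 90% of Cinder, so Noa controls Cinder.
Neither Noa nor any entity Noa controls holds any voting interest in Northlake.
So before the transaction, Noa does not control Northlake.
After the purchase, Noa holds 52% of Northlake directly, and Quillon's stake falls to 48%.
Noa holds 52% of Northlake, so Noa controls Northlake.
Noa did not control Northlake before and does after, so the clause is triggered.

Yes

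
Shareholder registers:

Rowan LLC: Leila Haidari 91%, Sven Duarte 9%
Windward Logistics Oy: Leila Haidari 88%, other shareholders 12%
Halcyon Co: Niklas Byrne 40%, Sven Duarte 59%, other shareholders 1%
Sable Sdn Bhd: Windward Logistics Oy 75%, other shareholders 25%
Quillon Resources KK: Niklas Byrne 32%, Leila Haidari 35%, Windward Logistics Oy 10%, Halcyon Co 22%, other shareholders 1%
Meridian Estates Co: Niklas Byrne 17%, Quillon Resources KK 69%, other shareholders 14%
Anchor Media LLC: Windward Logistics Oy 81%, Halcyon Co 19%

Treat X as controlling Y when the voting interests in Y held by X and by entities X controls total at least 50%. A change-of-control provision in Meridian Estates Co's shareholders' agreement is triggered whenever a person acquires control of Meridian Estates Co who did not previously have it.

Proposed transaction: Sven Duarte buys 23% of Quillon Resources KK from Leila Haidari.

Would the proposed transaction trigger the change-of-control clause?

The purchase adds only to Sven's holdings (Leila's stake shrinks), so Sven is the only person who could newly come to control Meridian.
Sven holds 59% of Halcyon, so Sven controls Halcyon.
Neither Sven nor any entity Sven controls holds any voting interest in Meridian.
So before the transaction, Sven does not control Meridian.
After the purchase, Sven holds 23% of Quillon directly, and Leila's stake falls to 12%.
Sven's side now holds 22% + 23% = 45% of Quillon, not ≥ 50%, so Sven still does not control Quillon.
After the transaction, neither Sven nor any entity Sven controls holds a voting interest in Meridian, so Sven still does not control it.
No new person acquires control, so the clause is not triggered.

No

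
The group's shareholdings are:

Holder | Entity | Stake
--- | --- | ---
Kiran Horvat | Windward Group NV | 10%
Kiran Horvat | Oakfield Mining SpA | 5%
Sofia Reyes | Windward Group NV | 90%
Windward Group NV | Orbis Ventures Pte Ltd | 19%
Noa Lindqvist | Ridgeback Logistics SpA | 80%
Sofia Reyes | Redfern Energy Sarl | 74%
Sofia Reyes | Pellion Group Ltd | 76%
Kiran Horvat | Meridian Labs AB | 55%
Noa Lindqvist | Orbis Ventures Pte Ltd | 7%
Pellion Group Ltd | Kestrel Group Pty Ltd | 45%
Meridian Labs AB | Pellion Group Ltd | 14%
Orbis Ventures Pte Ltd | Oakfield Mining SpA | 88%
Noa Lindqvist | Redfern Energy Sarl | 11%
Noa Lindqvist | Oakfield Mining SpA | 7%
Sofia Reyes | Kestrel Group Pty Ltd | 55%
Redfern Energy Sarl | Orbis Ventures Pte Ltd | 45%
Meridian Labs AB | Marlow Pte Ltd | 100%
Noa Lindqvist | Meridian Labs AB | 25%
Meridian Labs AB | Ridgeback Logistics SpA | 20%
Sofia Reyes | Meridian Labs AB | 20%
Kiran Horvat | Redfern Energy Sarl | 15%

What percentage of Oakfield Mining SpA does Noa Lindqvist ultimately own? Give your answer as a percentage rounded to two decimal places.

17.52%

Noa reaches Oakfield along 3 paths.
Direct stake: 7% = 7%.
Via Orbis: 7% × 88% = 6.16%.
Via Redfern → Orbis: 11% × 45% × 88% = 4.356%.
Total: 7% + 6.16% + 4.356% = 17.516%.
Rounded: 17.52%.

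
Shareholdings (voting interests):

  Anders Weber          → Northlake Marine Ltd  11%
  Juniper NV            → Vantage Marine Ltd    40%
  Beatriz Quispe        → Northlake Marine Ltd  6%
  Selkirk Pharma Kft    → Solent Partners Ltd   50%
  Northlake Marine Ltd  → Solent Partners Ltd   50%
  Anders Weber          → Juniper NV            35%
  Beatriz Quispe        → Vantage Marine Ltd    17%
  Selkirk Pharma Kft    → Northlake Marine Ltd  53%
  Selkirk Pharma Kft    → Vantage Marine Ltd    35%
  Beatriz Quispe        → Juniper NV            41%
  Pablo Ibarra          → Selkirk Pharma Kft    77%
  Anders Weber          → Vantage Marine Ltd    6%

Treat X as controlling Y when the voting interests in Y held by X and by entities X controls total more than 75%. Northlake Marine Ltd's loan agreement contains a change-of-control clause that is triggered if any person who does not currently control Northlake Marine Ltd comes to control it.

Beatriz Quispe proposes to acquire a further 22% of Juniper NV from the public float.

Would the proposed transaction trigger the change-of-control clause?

No

The purchase changes only Beatriz's holdings, so Beatriz is the only person who could newly come to control Northlake.
Beatriz's largest direct stake is 41% in Juniper, which does not meet the threshold, so Beatriz controls no company.
In Northlake, Beatriz's side holds only 6%, not > 75%.
So before the transaction, Beatriz does not control Northlake.
After the purchase, Beatriz's direct stake in Juniper rises to 41% + 22% = 63%.
Beatriz's side now holds 63% of Juniper, not > 75%, so Beatriz still does not control Juniper.
After the transaction, Beatriz's side holds 6% of Northlake, not > 75%, so Beatriz still does not control Northlake.
No new person acquires control, so the clause is not triggered.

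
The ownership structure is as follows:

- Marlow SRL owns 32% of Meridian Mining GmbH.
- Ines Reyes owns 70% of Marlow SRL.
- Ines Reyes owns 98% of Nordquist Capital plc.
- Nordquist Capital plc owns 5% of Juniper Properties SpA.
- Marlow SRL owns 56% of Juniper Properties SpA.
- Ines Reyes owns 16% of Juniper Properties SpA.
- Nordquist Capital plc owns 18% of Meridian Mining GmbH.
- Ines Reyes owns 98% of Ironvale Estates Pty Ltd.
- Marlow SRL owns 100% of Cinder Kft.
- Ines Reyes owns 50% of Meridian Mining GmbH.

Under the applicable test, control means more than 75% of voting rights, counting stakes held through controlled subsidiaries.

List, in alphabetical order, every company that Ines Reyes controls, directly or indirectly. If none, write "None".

Ines holds 98% of Nordquist, so Ines controls Nordquist.
Ines holds 98% of Ironvale, so Ines controls Ironvale.
No other company's threshold is met.

Ironvale Estates Pty Ltd, Nordquist Capital plc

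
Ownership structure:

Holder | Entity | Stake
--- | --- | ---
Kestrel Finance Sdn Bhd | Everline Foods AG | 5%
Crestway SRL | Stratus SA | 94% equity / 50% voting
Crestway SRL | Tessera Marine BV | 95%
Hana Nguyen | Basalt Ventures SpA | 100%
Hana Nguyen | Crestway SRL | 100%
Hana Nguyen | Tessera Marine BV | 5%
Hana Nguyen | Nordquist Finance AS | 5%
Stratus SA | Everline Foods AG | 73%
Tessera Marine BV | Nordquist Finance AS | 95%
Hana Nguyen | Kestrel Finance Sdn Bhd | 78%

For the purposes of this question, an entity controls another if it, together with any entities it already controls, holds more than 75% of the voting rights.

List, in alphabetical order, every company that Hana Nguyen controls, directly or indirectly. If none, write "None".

Hana holds 100% of Basalt, so Hana controls Basalt.
Hana holds 78% of Kestrel, so Hana controls Kestrel.
Hana holds 100% of Crestway, so Hana controls Crestway.
Hana and Crestway together hold 5% + 95% = 100% of Tessera, so Hana controls Tessera.
Tessera and Hana together hold 95% + 5% = 100% of Nordquist, so Hana controls Nordquist.
No other company's threshold is met.

Basalt Ventures SpA, Crestway SRL, Kestrel Finance Sdn Bhd, Nordquist Finance AS, Tessera Marine BV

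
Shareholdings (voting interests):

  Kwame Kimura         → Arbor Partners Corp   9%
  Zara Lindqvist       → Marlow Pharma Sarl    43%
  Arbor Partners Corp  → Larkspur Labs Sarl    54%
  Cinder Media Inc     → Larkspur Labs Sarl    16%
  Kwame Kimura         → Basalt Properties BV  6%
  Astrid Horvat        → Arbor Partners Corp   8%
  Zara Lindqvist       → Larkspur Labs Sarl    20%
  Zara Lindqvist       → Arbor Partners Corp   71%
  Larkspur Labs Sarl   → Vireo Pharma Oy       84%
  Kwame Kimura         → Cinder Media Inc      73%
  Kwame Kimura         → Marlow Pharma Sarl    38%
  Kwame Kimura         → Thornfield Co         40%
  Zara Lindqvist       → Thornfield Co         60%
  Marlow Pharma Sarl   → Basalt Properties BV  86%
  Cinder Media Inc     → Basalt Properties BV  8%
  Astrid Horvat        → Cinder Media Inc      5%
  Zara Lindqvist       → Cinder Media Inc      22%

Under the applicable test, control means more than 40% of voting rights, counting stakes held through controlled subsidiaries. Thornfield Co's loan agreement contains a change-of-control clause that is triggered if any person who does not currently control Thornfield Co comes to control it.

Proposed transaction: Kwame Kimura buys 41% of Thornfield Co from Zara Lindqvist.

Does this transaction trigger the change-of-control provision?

Yes

The purchase adds only to Kwame's holdings (Zara's stake shrinks), so Kwame is the only person who could newly come to control Thornfield.
Kwame holds 73% of Cinder, so Kwame controls Cinder.
In Thornfield, Kwame's side holds only 40%, not > 40%.
So before the transaction, Kwame does not control Thornfield.
After the purchase, Kwame's direct stake in Thornfield rises to 40% + 41% = 81%, and Zara's stake falls to 19%.
Kwame holds 81% of Thornfield, so Kwame controls Thornfield.
Kwame did not control Thornfield before and does after, so the clause is triggered.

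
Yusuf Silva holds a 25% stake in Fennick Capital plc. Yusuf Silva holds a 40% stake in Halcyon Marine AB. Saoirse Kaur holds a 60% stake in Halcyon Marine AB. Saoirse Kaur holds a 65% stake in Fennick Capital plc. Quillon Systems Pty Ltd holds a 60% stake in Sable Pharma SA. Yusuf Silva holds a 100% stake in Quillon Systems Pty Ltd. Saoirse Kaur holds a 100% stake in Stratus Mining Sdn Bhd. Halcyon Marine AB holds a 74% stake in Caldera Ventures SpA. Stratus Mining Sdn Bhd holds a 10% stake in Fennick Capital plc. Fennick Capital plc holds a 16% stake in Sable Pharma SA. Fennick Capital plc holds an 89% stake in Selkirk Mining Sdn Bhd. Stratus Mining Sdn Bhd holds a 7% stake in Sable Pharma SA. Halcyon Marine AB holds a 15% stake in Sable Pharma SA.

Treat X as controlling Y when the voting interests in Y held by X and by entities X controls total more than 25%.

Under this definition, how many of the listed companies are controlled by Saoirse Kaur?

Saoirse holds 60% of Halcyon, so Saoirse controls Halcyon.
Saoirse holds 100% of Stratus, so Saoirse controls Stratus.
Saoirse and Stratus together hold 65% + 10% = 75% of Fennick, so Saoirse controls Fennick.
Fennick holds 89% of Selkirk, so Saoirse controls Selkirk.
Halcyon holds 74% of Caldera, so Saoirse controls Caldera.
Fennick and Halcyon and Stratus together hold 16% + 15% + 7% = 38% of Sable, so Saoirse controls Sable.
No other company's threshold is met.
Saoirse controls 6 companies.

6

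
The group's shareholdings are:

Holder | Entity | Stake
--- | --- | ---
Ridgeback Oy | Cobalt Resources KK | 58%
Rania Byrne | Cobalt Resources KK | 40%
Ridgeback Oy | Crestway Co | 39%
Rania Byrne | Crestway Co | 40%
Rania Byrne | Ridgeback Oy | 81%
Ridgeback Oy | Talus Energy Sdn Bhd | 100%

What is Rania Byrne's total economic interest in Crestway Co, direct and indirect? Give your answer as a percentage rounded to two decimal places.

71.59%

Rania reaches Crestway along 2 paths.
Direct stake: 40% = 40%.
Via Ridgeback: 81% × 39% = 31.59%.
Total: 40% + 31.59% = 71.59%.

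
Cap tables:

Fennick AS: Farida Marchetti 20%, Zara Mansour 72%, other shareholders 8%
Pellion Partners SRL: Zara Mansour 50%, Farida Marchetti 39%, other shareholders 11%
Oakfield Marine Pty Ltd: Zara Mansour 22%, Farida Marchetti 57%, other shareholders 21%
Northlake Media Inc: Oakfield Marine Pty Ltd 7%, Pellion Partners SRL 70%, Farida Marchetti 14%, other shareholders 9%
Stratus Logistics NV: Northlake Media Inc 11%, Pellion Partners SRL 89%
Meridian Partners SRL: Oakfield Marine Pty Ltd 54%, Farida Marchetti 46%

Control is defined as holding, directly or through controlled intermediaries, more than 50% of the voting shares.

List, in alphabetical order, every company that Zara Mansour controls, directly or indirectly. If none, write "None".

Zara holds 72% of Fennick, so Zara controls Fennick.
No other company's threshold is met.

Fennick AS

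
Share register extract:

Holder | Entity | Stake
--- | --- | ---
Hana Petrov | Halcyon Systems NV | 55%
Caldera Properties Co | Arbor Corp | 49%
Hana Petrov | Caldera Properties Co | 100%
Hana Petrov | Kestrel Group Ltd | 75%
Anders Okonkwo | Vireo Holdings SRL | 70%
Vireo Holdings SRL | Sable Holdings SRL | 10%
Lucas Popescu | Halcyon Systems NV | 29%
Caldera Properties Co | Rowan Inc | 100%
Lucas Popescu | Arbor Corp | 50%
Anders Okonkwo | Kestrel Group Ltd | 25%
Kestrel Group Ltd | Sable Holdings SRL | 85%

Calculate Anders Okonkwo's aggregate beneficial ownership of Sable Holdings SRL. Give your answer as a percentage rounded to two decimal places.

Anders reaches Sable along 2 paths.
Via Kestrel: 25% × 85% = 21.25%.
Via Vireo: 70% × 10% = 7%.
Total: 21.25% + 7% = 28.25%.

28.25%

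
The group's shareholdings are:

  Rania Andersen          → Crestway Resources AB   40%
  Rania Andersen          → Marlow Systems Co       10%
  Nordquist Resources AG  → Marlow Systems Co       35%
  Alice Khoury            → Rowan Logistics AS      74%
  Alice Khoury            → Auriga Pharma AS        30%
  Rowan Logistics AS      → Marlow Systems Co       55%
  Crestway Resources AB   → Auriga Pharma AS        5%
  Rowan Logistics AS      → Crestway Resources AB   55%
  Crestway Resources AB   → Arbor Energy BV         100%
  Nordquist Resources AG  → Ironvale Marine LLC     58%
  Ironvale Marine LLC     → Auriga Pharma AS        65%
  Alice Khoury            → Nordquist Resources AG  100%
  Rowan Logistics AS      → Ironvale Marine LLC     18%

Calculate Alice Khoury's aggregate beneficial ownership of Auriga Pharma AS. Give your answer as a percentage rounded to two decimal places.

Alice reaches Auriga along 4 paths.
Via Rowan → Crestway: 74% × 55% × 5% = 2.035%.
Direct stake: 30% = 30%.
Via Nordquist → Ironvale: 100% × 58% × 65% = 37.7%.
Via Rowan → Ironvale: 74% × 18% × 65% = 8.658%.
Total: 2.035% + 30% + 37.7% + 8.658% = 78.393%.
Rounded: 78.39%.

78.39%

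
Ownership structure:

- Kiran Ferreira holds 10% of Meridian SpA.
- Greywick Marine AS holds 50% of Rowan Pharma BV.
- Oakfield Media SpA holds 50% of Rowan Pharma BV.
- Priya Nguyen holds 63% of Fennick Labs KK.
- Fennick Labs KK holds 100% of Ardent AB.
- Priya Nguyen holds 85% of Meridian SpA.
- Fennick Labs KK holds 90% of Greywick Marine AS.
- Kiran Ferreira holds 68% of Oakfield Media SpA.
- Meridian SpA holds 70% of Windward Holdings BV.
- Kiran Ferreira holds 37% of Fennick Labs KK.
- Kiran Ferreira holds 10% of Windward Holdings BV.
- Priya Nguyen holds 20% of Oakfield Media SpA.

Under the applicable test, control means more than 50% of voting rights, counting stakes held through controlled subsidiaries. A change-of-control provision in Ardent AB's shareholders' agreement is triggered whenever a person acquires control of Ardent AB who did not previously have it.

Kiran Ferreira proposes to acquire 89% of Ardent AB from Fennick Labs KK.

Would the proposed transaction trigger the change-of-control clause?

The purchase adds only to Kiran's holdings (Fennick's stake shrinks), so Kiran is the only person who could newly come to control Ardent.
Kiran holds 68% of Oakfield, so Kiran controls Oakfield.
Neither Kiran nor any entity Kiran controls holds any voting interest in Ardent.
So before the transaction, Kiran does not control Ardent.
After the purchase, Kiran holds 89% of Ardent directly, and Fennick's stake falls to 11%.
Kiran holds 89% of Ardent, so Kiran controls Ardent.
Kiran did not control Ardent before and does after, so the clause is triggered.

Yes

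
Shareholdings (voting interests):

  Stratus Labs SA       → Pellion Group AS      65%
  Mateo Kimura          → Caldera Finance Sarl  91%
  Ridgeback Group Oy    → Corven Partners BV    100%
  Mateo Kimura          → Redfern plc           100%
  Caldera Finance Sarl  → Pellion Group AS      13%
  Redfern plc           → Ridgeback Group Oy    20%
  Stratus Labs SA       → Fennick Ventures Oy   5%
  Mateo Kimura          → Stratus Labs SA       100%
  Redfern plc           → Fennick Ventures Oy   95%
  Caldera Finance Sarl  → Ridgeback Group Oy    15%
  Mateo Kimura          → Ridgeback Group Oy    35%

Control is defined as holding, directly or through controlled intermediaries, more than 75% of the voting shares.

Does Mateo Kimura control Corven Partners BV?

No

Mateo holds 100% of Redfern, so Mateo controls Redfern.
Mateo holds 100% of Stratus, so Mateo controls Stratus.
Mateo holds 91% of Caldera, so Mateo controls Caldera.
Stratus and Caldera together hold 65% + 13% = 78% of Pellion, so Mateo controls Pellion.
Stratus and Redfern together hold 5% + 95% = 100% of Fennick, so Mateo controls Fennick.
Neither Mateo nor any entity Mateo controls holds any voting interest in Corven.
So Mateo does not control Corven.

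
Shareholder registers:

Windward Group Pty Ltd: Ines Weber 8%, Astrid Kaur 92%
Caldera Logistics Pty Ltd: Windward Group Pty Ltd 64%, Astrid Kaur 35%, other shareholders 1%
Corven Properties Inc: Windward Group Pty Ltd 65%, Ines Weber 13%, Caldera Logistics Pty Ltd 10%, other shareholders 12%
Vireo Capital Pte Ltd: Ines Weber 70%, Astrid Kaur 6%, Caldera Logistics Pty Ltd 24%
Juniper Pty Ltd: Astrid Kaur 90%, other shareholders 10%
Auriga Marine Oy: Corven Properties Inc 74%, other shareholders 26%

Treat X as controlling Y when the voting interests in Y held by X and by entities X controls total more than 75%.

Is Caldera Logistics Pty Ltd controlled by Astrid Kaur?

Astrid holds 92% of Windward, so Astrid controls Windward.
Windward and Astrid together hold 64% + 35% = 99% of Caldera, so Astrid controls Caldera.

Yes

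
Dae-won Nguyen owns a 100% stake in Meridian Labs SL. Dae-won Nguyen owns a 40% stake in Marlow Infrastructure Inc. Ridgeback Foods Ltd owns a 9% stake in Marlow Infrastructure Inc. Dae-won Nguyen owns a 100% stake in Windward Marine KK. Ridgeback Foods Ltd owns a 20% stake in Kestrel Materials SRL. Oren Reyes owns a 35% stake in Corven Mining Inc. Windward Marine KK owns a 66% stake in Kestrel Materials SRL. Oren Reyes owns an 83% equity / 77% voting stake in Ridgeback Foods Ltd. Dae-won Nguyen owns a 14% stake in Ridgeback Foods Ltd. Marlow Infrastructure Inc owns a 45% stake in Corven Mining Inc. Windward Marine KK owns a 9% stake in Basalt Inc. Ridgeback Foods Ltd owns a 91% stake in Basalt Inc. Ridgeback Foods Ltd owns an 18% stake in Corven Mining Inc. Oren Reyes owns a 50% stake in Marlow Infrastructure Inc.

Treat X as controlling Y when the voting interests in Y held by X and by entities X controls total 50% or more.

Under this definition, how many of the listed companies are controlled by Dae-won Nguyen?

Dae-won holds 100% of Windward, so Dae-won controls Windward.
Windward holds 66% of Kestrel, so Dae-won controls Kestrel.
Dae-won holds 100% of Meridian, so Dae-won controls Meridian.
No other company's threshold is met.
Dae-won controls 3 companies.

3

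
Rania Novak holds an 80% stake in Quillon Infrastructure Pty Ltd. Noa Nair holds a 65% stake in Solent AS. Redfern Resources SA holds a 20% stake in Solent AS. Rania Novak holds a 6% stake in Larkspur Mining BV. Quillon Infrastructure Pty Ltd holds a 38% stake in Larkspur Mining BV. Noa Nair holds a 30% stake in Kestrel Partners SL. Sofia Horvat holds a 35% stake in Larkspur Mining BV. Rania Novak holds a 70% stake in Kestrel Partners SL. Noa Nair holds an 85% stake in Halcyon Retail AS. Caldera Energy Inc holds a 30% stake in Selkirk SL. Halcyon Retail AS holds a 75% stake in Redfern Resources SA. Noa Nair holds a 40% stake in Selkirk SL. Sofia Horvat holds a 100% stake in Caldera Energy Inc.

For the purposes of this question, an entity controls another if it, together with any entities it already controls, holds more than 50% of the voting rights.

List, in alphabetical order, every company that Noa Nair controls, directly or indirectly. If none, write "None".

Noa holds 85% of Halcyon, so Noa controls Halcyon.
Halcyon holds 75% of Redfern, so Noa controls Redfern.
Noa and Redfern together hold 65% + 20% = 85% of Solent, so Noa controls Solent.
No other company's threshold is met.

Halcyon Retail AS, Redfern Resources SA, Solent AS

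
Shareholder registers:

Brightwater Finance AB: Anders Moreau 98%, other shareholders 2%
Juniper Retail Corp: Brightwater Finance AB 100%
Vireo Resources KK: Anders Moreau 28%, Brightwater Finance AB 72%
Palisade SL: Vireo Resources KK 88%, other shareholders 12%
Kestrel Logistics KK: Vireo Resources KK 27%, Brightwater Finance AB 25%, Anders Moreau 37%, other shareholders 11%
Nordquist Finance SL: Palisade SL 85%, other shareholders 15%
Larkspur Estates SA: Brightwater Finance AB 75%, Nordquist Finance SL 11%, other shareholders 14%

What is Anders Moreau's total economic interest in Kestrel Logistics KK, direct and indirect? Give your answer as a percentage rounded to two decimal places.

88.11%

Anders reaches Kestrel along 4 paths.
Via Vireo: 28% × 27% = 7.56%.
Via Brightwater → Vireo: 98% × 72% × 27% = 19.0512%.
Via Brightwater: 98% × 25% = 24.5%.
Direct stake: 37% = 37%.
Total: 7.56% + 19.0512% + 24.5% + 37% = 88.1112%.
Rounded: 88.11%.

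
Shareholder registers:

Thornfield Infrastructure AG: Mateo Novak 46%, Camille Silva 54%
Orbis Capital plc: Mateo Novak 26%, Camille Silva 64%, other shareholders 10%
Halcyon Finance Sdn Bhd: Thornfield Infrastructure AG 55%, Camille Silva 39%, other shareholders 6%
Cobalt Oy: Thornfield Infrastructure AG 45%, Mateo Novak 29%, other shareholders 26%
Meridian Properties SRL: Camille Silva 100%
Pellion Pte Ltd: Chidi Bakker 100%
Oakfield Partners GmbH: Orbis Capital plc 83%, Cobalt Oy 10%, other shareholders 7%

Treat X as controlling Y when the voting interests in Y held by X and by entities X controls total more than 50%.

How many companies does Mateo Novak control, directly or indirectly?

0

Mateo's largest direct stake is 46% in Thornfield, which does not meet the threshold.
Mateo controls 0 companies.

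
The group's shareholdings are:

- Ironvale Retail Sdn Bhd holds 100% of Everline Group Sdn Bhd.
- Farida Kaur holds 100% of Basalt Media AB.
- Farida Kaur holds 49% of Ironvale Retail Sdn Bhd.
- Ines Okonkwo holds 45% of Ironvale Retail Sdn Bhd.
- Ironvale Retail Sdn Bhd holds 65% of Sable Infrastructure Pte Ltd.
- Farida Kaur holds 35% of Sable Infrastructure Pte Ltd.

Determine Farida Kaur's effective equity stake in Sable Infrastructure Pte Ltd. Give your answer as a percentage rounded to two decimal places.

66.85%

Farida reaches Sable along 2 paths.
Via Ironvale: 49% × 65% = 31.85%.
Direct stake: 35% = 35%.
Total: 31.85% + 35% = 66.85%.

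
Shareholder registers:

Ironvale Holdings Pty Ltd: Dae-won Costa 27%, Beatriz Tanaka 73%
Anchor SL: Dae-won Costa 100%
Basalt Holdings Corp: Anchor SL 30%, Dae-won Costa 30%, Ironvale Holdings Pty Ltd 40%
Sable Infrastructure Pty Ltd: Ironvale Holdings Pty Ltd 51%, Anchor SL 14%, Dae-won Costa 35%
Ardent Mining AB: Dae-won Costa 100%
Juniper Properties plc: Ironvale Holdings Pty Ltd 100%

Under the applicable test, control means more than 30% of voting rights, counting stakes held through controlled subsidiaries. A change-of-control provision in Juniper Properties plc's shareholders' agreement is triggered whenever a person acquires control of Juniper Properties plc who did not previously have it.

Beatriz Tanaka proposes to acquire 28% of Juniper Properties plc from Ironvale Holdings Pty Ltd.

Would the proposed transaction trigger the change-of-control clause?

No

The purchase adds only to Beatriz's holdings (Ironvale's stake shrinks), so Beatriz is the only person who could newly come to control Juniper.
Beatriz holds 73% of Ironvale, so Beatriz controls Ironvale.
Ironvale holds 100% of Juniper, so Beatriz controls Juniper.
So Beatriz already controls Juniper before the transaction.
After the purchase, Beatriz holds 28% of Juniper directly, and Ironvale's stake falls to 72%.
Beatriz controlled Juniper already, so this is not a new person acquiring control; every other person's position is unchanged or reduced.
No new person acquires control, so the clause is not triggered.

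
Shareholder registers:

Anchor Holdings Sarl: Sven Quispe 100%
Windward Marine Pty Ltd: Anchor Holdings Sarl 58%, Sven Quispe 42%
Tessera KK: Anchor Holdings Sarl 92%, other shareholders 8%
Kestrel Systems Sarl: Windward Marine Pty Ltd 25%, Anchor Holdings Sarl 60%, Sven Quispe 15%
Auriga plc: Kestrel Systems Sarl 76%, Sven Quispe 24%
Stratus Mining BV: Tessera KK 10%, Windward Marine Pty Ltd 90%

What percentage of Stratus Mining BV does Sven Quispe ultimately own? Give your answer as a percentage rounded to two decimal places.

Sven reaches Stratus along 3 paths.
Via Anchor → Tessera: 100% × 92% × 10% = 9.2%.
Via Anchor → Windward: 100% × 58% × 90% = 52.2%.
Via Windward: 42% × 90% = 37.8%.
Total: 9.2% + 52.2% + 37.8% = 99.2%.
Rounded: 99.20%.

99.20%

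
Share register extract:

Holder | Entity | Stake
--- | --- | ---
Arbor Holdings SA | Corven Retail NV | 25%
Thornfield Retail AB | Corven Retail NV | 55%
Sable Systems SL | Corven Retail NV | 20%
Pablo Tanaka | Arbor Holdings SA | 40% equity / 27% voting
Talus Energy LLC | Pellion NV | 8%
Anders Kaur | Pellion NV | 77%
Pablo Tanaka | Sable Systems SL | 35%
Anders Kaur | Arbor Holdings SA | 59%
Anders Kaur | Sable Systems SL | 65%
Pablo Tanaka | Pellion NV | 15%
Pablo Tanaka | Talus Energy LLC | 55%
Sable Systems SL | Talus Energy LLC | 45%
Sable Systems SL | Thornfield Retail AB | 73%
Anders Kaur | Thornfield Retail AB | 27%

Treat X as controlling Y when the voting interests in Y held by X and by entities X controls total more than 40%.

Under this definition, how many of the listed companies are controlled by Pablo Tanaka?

1

Pablo holds 55% of Talus, so Pablo controls Talus.
No other company's threshold is met.
Pablo controls 1 company.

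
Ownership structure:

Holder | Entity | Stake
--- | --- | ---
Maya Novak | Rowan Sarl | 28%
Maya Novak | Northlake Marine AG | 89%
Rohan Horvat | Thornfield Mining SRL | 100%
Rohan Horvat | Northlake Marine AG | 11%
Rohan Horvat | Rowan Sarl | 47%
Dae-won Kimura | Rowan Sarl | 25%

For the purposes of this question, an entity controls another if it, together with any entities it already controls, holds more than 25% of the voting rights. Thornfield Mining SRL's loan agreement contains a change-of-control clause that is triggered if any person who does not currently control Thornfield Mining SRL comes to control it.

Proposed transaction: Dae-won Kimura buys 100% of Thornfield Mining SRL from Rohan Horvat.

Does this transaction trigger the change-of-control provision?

Yes

The purchase adds only to Dae-won's holdings (Rohan's stake shrinks), so Dae-won is the only person who could newly come to control Thornfield.
Dae-won's largest direct stake is 25% in Rowan, which does not meet the threshold, so Dae-won controls no company.
Neither Dae-won nor any entity Dae-won controls holds any voting interest in Thornfield.
So before the transaction, Dae-won does not control Thornfield.
After the purchase, Dae-won holds 100% of Thornfield directly, and Rohan's stake falls to 0%.
Dae-won holds 100% of Thornfield, so Dae-won controls Thornfield.
Dae-won did not control Thornfield before and does after, so the clause is triggered.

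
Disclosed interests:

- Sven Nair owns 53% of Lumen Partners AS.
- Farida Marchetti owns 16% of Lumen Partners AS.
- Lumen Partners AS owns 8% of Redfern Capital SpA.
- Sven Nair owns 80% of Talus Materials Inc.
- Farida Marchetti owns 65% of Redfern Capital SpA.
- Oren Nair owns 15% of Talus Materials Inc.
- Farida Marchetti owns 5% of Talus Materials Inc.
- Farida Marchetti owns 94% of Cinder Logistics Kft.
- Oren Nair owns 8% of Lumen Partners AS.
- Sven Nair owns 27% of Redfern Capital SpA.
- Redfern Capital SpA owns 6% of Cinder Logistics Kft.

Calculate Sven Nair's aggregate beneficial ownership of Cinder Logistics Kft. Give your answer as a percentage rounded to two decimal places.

Sven reaches Cinder along 2 paths.
Via Lumen → Redfern: 53% × 8% × 6% = 0.2544%.
Via Redfern: 27% × 6% = 1.62%.
Total: 0.2544% + 1.62% = 1.8744%.
Rounded: 1.87%.

1.87%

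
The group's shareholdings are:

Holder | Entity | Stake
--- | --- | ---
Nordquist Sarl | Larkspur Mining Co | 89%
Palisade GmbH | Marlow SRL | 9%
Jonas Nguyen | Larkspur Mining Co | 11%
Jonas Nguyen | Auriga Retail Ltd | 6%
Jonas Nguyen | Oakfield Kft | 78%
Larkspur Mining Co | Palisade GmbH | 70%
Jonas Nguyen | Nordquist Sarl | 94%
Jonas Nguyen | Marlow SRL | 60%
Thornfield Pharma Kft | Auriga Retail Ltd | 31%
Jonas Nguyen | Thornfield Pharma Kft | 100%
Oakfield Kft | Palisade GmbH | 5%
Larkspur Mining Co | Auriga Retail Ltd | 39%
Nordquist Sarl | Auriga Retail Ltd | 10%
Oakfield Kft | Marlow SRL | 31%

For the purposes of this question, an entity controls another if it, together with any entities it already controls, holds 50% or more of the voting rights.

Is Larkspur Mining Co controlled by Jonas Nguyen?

Yes

Jonas holds 94% of Nordquist, so Jonas controls Nordquist.
Jonas and Nordquist together hold 11% + 89% = 100% of Larkspur, so Jonas controls Larkspur.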